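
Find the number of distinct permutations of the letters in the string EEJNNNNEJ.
9! / (2! × 4! × 3!) = 1260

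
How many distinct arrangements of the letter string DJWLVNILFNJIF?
13! / (1! × 2! × 1! × 2! × 1! × 2! × 2! × 2!) = 194594400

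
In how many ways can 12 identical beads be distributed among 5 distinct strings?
C(12+5-1, 5-1) = C(16, 4) = 1820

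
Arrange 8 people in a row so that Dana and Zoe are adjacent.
Treat as block: (8-1)! × 2! = 5040 × 2 = 10080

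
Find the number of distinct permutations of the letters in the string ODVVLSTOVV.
10! / (4! × 1! × 2! × 1! × 1! × 1!) = 75600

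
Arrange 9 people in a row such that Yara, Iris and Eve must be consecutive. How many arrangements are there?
Treat the 3 as one block: (9-3+1)! × 3! = 5040 × 6 = 30240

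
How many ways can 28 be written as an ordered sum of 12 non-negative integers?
C(28+12-1, 12-1) = C(39, 11) = 1676056044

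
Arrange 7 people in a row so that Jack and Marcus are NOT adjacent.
Total - adjacent = 7! - (7-1)!×2 = 5040 - 1440 = 3600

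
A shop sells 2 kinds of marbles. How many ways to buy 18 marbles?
C(18+2-1, 2-1) = C(19, 1) = 19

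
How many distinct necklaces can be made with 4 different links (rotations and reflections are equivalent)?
(4-1)!/2 = 6/2 = 3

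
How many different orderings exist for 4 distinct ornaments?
4! = 24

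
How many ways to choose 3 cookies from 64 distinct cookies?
C(64,3) = 64!/(3!×61!) = 41664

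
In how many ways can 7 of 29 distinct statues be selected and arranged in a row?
P(29,7) = 29!/(29-7)! = 7866331200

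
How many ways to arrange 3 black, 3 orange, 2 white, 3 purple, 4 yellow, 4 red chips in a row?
19! / (3! × 3! × 2! × 3! × 4! × 4!) = 488864376000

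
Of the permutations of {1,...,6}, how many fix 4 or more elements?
Exactly j fixed points: C(6,j)·!(6-j); sum over j ≥ 4 (derangement numbers via !m = (m-1)·(!(m-1) + !(m-2)): !0..!2 = 1, 0, 1). Σ_{j=4}^{6} C(6,j)·!(6-j) = C(6,4)·!2 + C(6,5)·!1 + C(6,6)·!0 = 15·1 + 6·0 + 1·1 = 16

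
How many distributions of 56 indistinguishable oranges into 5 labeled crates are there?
C(56+5-1, 5-1) = C(60, 4) = 487635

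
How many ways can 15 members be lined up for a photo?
15! = 1307674368000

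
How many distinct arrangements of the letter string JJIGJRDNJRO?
11! / (1! × 4! × 1! × 1! × 1! × 1! × 2!) = 831600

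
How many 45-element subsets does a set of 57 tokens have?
C(57,45) = 57!/(45!×12!) = 707285522580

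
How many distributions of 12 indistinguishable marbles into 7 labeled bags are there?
C(12+7-1, 7-1) = C(18, 6) = 18564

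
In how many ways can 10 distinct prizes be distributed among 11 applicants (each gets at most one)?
P(11,10) = 11!/(11-10)! = 39916800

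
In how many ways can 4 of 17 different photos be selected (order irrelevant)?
C(17,4) = 17!/(4!×13!) = 2380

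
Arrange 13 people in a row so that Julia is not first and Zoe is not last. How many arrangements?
By inclusion-exclusion: 13! - 2×(13-1)! + (13-2)! = 6227020800 - 958003200 + 39916800 = 5308934400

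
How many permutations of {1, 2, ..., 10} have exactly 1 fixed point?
Choose the 1 fixed point C(10,1) = 10, derange the rest: !9 = Σ_{j=0}^{9} (-1)^j·9!/j! = 362880 - 362880 + 181440 - 60480 + 15120 - 3024 + 504 - 72 + 9 - 1 = 133496. Product = 10 × 133496 = 1334960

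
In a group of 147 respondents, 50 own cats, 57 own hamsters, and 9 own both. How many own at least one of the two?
|A∪B| = |A| + |B| - |A∩B| = 50 + 57 - 9 = 98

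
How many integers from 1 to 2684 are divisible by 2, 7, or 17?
⌊2684/2⌋+⌊2684/7⌋+⌊2684/17⌋ - ⌊2684/14⌋-⌊2684/34⌋-⌊2684/119⌋ + ⌊2684/238⌋ = 1342+383+157 - 191-78-22 + 11 = 1602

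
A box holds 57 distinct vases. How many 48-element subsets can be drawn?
C(57,48) = 57!/(48!×9!) = 8996462475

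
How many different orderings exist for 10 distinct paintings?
10! = 3628800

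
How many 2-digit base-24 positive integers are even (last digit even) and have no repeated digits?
Last∈{0,2,4,6,8,10,12,14,16,18,20,22}. Last=0: 23. Last nonzero: 11×22×P(22,0) = 242. Total = 265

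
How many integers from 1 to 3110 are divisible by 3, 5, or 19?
⌊3110/3⌋+⌊3110/5⌋+⌊3110/19⌋ - ⌊3110/15⌋-⌊3110/57⌋-⌊3110/95⌋ + ⌊3110/285⌋ = 1036+622+163 - 207-54-32 + 10 = 1538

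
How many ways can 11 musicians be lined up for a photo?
11! = 39916800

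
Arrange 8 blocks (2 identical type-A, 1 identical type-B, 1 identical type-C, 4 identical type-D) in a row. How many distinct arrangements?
8! / (2! × 1! × 1! × 4!) = 840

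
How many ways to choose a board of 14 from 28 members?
C(28,14) = 28!/(14!×14!) = 40116600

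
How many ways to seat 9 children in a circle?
Circular: fix one position, arrange the rest. (9-1)! = 40320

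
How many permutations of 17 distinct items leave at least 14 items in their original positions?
Exactly j fixed points: C(17,j)·!(17-j); sum over j ≥ 14 (derangement numbers via !m = (m-1)·(!(m-1) + !(m-2)): !0..!3 = 1, 0, 1, 2). Σ_{j=14}^{17} C(17,j)·!(17-j) = C(17,14)·!3 + C(17,15)·!2 + C(17,16)·!1 + C(17,17)·!0 = 680·2 + 136·1 + 17·0 + 1·1 = 1497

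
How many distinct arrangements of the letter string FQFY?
4! / (2! × 1! × 1!) = 12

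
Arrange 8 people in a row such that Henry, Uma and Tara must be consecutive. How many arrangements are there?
Treat the 3 as one block: (8-3+1)! × 3! = 720 × 6 = 4320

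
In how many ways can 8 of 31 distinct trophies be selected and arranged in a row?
P(31,8) = 31!/(31-8)! = 318073392000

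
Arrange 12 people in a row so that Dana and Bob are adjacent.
Treat as block: (12-1)! × 2! = 39916800 × 2 = 79833600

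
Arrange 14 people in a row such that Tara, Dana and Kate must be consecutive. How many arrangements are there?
Treat the 3 as one block: (14-3+1)! × 3! = 479001600 × 6 = 2874009600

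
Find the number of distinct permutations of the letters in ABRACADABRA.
11! / (5! × 2! × 2! × 1! × 1!) = 83160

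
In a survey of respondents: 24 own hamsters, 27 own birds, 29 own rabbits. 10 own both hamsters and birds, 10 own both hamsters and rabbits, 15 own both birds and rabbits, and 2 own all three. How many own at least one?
|A∪B∪C| = 24+27+29-10-10-15+2 = 47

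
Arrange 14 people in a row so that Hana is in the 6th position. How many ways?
Fix one position: (14-1)! = 6227020800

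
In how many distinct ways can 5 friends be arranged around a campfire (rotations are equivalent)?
Circular: fix one position, arrange the rest. (5-1)! = 24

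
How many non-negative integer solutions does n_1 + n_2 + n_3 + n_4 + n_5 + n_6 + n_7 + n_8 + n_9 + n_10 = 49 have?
C(49+10-1, 10-1) = C(58, 9) = 10648873950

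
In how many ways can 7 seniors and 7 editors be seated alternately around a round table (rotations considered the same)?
Fix one of the seniors: (7-1)! ways for the remaining seniors, × 7! ways for the editors = 720 × 5040 = 3628800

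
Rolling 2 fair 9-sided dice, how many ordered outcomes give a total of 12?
Coefficient of x^12 in (x + x² + ... + x^9)^2. By inclusion-exclusion on dice exceeding 9: Σ_j (-1)^j C(2,j)·C(12-1-9j, 1) = C(2,0)·C(11,1) - C(2,1)·C(2,1) = 1·11 - 2·2 = 7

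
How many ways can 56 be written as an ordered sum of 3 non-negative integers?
C(56+3-1, 3-1) = C(58, 2) = 1653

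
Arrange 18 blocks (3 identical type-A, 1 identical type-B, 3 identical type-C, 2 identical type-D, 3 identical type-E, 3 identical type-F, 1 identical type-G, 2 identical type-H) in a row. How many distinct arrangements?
18! / (3! × 1! × 3! × 2! × 3! × 3! × 1! × 2!) = 1235025792000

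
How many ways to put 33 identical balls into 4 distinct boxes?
C(33+4-1, 4-1) = C(36, 3) = 7140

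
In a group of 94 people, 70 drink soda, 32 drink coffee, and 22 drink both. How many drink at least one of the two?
|A∪B| = |A| + |B| - |A∩B| = 70 + 32 - 22 = 80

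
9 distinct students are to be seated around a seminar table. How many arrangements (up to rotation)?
Circular: fix one position, arrange the rest. (9-1)! = 40320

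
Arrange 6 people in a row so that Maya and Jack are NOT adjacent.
Total - adjacent = 6! - (6-1)!×2 = 720 - 240 = 480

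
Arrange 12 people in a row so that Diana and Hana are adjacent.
Treat as block: (12-1)! × 2! = 39916800 × 2 = 79833600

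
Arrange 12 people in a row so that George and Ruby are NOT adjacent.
Total - adjacent = 12! - (12-1)!×2 = 479001600 - 79833600 = 399168000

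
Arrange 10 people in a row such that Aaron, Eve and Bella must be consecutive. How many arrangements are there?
Treat the 3 as one block: (10-3+1)! × 3! = 40320 × 6 = 241920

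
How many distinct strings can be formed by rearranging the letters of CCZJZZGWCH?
10! / (3! × 1! × 1! × 3! × 1! × 1!) = 100800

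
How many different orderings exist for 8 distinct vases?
8! = 40320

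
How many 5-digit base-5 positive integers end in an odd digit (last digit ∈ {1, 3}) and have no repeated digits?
Last∈{1,3}. Last=0: 0. Last nonzero: 2×3×P(3,3) = 36. Total = 36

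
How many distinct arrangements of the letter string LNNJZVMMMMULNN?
14! / (2! × 4! × 1! × 1! × 1! × 4! × 1!) = 75675600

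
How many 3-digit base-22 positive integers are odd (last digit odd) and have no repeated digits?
Last∈{1,3,5,7,9,11,13,15,17,19,21}. Last=0: 0. Last nonzero: 11×20×P(20,1) = 4400. Total = 4400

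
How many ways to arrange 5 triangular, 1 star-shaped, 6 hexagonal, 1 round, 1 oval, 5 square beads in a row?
19! / (5! × 1! × 6! × 1! × 1! × 5!) = 11732745024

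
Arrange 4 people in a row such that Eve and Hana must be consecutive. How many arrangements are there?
Treat the 2 as one block: (4-2+1)! × 2! = 6 × 2 = 12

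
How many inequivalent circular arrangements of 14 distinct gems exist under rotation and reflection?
(14-1)!/2 = 6227020800/2 = 3113510400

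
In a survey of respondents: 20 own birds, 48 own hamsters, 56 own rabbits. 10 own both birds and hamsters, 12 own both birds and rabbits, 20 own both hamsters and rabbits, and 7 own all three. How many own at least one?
|A∪B∪C| = 20+48+56-10-12-20+7 = 89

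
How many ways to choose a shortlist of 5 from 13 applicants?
C(13,5) = 13!/(5!×8!) = 1287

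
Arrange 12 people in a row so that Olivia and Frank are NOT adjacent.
Total - adjacent = 12! - (12-1)!×2 = 479001600 - 79833600 = 399168000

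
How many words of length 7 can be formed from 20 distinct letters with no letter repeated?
P(20,7) = 20!/(20-7)! = 390700800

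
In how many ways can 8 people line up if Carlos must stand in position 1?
Fix one position: (8-1)! = 5040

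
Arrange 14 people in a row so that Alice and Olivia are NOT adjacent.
Total - adjacent = 14! - (14-1)!×2 = 87178291200 - 12454041600 = 74724249600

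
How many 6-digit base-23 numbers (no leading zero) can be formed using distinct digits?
First digit: 22 choices (nonzero). Then descending: 22 × 22 × 21 × 20 × 19 × 18 = 69521760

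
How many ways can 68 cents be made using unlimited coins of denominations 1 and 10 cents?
Coefficient of x^68 in 1/(1-x^1) · 1/(1-x^10). Use j coins of 10 for j = 0..⌊68/10⌋ = 6, the rest in 1s: 6 + 1 = 7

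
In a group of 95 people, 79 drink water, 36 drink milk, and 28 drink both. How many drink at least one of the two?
|A∪B| = |A| + |B| - |A∩B| = 79 + 36 - 28 = 87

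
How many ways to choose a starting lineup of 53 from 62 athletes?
C(62,53) = 62!/(53!×9!) = 20286591270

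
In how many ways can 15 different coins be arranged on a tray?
15! = 1307674368000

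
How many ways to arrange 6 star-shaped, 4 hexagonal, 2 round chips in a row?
12! / (6! × 4! × 2!) = 13860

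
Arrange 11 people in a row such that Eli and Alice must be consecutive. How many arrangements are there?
Treat the 2 as one block: (11-2+1)! × 2! = 3628800 × 2 = 7257600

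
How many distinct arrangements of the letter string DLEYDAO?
7! / (1! × 1! × 1! × 2! × 1! × 1!) = 2520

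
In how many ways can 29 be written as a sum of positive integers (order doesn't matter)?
Pentagonal recurrence p(n) = p(n-1) + p(n-2) - p(n-5) - p(n-7) + p(n-12) + p(n-15) - ... gives p(0..28) = 1, 1, 2, 3, 5, 7, 11, 15, 22, 30, 42, 56, 77, 101, 135, 176, 231, 297, 385, 490, 627, 792, 1002, 1255, 1575, 1958, 2436, 3010, 3718. p(29) = p(28) + p(27) - p(24) - p(22) + p(17) + p(14) - p(7) - p(3) = 3718 + 3010 - 1575 - 1002 + 297 + 135 - 15 - 3 = 4565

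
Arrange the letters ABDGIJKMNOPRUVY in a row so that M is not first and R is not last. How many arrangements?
By inclusion-exclusion: 15! - 2×(15-1)! + (15-2)! = 1307674368000 - 174356582400 + 6227020800 = 1139544806400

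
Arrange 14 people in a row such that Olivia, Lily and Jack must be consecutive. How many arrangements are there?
Treat the 3 as one block: (14-3+1)! × 3! = 479001600 × 6 = 2874009600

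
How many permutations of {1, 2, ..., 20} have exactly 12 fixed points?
Choose the 12 fixed points C(20,12) = 125970, derange the rest: !8 = Σ_{j=0}^{8} (-1)^j·8!/j! = 40320 - 40320 + 20160 - 6720 + 1680 - 336 + 56 - 8 + 1 = 14833. Product = 125970 × 14833 = 1868513010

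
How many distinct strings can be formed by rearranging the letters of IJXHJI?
6! / (1! × 2! × 1! × 2!) = 180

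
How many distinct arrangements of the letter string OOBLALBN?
8! / (1! × 1! × 2! × 2! × 2!) = 5040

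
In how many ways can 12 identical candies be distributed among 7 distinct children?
C(12+7-1, 7-1) = C(18, 6) = 18564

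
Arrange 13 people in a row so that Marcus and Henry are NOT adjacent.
Total - adjacent = 13! - (13-1)!×2 = 6227020800 - 958003200 = 5269017600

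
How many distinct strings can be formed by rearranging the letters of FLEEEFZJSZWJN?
13! / (2! × 2! × 3! × 1! × 1! × 1! × 2! × 1!) = 129729600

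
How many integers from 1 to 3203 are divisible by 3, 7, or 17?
⌊3203/3⌋+⌊3203/7⌋+⌊3203/17⌋ - ⌊3203/21⌋-⌊3203/51⌋-⌊3203/119⌋ + ⌊3203/357⌋ = 1067+457+188 - 152-62-26 + 8 = 1480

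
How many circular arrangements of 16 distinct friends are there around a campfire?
Circular: fix one position, arrange the rest. (16-1)! = 1307674368000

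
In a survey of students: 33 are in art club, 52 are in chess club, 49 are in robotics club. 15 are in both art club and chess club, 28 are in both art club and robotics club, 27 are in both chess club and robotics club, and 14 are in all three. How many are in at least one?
|A∪B∪C| = 33+52+49-15-28-27+14 = 78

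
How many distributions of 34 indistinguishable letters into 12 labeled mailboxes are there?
C(34+12-1, 12-1) = C(45, 11) = 10150595910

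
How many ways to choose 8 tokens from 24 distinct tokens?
C(24,8) = 24!/(8!×16!) = 735471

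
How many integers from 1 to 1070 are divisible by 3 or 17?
⌊1070/3⌋ + ⌊1070/17⌋ - ⌊1070/51⌋ = 356 + 62 - 20 = 398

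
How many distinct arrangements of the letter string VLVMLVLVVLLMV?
13! / (5! × 6! × 2!) = 36036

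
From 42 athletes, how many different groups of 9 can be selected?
C(42,9) = 42!/(9!×33!) = 445891810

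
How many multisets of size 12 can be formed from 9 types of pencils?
C(12+9-1, 9-1) = C(20, 8) = 125970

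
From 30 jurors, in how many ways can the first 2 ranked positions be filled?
P(30,2) = 30!/(30-2)! = 870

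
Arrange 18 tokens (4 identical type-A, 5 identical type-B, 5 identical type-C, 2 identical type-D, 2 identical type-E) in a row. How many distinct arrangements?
18! / (4! × 5! × 5! × 2! × 2!) = 4631346720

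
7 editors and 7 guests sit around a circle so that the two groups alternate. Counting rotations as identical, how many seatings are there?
Fix one of the editors: (7-1)! ways for the remaining editors, × 7! ways for the guests = 720 × 5040 = 3628800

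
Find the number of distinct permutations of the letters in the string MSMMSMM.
7! / (2! × 5!) = 21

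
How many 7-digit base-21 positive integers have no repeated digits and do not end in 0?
Last digit: 20 nonzero choices. First digit: 19 (nonzero, ≠last). Middle 5: P(19,5) = 1395360. Total = 530236800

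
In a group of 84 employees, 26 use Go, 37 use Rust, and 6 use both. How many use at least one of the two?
|A∪B| = |A| + |B| - |A∩B| = 26 + 37 - 6 = 57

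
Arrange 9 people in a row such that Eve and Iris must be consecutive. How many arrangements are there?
Treat the 2 as one block: (9-2+1)! × 2! = 40320 × 2 = 80640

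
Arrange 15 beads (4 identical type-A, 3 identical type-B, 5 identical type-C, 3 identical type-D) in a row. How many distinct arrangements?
15! / (4! × 3! × 5! × 3!) = 12612600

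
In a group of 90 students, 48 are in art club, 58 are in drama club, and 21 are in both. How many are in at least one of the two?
|A∪B| = |A| + |B| - |A∩B| = 48 + 58 - 21 = 85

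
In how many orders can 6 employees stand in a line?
6! = 720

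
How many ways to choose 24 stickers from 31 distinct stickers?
C(31,24) = 31!/(24!×7!) = 2629575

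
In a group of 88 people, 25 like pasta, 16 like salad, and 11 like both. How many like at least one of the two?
|A∪B| = |A| + |B| - |A∩B| = 25 + 16 - 11 = 30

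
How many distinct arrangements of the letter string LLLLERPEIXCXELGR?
16! / (1! × 5! × 1! × 3! × 2! × 1! × 2! × 1!) = 7264857600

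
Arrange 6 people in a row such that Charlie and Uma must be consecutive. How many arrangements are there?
Treat the 2 as one block: (6-2+1)! × 2! = 120 × 2 = 240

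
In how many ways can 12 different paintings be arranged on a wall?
12! = 479001600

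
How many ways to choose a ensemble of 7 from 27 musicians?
C(27,7) = 27!/(7!×20!) = 888030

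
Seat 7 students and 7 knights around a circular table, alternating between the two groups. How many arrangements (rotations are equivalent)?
Fix one of the students: (7-1)! ways for the remaining students, × 7! ways for the knights = 720 × 5040 = 3628800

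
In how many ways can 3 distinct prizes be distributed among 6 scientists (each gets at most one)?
P(6,3) = 6!/(6-3)! = 120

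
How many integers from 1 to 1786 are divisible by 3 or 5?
⌊1786/3⌋ + ⌊1786/5⌋ - ⌊1786/15⌋ = 595 + 357 - 119 = 833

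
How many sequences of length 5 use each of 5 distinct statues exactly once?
5! = 120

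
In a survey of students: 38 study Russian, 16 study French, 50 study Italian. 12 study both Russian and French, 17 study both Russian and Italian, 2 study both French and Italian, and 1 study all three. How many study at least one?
|A∪B∪C| = 38+16+50-12-17-2+1 = 74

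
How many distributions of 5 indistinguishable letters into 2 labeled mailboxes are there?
C(5+2-1, 2-1) = C(6, 1) = 6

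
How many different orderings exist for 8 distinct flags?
8! = 40320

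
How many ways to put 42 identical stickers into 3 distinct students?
C(42+3-1, 3-1) = C(44, 2) = 946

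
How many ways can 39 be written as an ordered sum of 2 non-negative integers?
C(39+2-1, 2-1) = C(40, 1) = 40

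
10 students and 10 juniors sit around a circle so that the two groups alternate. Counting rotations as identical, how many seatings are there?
Fix one of the students: (10-1)! ways for the remaining students, × 10! ways for the juniors = 362880 × 3628800 = 1316818944000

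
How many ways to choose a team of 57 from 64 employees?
C(64,57) = 64!/(57!×7!) = 621216192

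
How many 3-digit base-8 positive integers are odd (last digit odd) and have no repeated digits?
Last∈{1,3,5,7}. Last=0: 0. Last nonzero: 4×6×P(6,1) = 144. Total = 144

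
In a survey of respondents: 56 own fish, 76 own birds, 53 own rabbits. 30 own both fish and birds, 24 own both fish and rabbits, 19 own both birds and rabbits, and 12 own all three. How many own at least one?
|A∪B∪C| = 56+76+53-30-24-19+12 = 124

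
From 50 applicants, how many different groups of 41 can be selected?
C(50,41) = 50!/(41!×9!) = 2505433700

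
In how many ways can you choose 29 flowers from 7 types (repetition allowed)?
C(29+7-1, 7-1) = C(35, 6) = 1623160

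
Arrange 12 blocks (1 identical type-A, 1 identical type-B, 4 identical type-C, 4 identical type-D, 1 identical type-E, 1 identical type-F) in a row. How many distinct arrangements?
12! / (1! × 1! × 4! × 4! × 1! × 1!) = 831600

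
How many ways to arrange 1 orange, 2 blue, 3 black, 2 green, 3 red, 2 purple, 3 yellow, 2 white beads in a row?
18! / (1! × 2! × 3! × 2! × 3! × 2! × 3! × 2!) = 1852538688000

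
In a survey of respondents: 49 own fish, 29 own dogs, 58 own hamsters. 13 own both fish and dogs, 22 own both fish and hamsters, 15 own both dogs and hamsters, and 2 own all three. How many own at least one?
|A∪B∪C| = 49+29+58-13-22-15+2 = 88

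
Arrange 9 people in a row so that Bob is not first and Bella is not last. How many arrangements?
By inclusion-exclusion: 9! - 2×(9-1)! + (9-2)! = 362880 - 80640 + 5040 = 287280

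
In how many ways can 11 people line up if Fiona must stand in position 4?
Fix one position: (11-1)! = 3628800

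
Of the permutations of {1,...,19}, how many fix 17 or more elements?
Exactly j fixed points: C(19,j)·!(19-j); sum over j ≥ 17 (derangement numbers via !m = (m-1)·(!(m-1) + !(m-2)): !0..!2 = 1, 0, 1). Σ_{j=17}^{19} C(19,j)·!(19-j) = C(19,17)·!2 + C(19,18)·!1 + C(19,19)·!0 = 171·1 + 19·0 + 1·1 = 172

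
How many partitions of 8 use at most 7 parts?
By conjugation, equals partitions of 8 into parts ≤ 7. Let r_j(i) = number of partitions of i into parts ≤ j, for i = 0..8. r_1(i) = 1 for all i; r_j(i) = r_{j-1}(i) + r_j(i-j). Rows j = 2..7: ≤2: 1 1 2 2 3 3 4 4 5; ≤3: 1 1 2 3 4 5 7 8 10; ≤4: 1 1 2 3 5 6 9 11 15; ≤5: 1 1 2 3 5 7 10 13 18; ≤6: 1 1 2 3 5 7 11 14 20; ≤7: 1 1 2 3 5 7 11 15 21. r_7(8) = 21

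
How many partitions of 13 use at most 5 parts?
By conjugation, equals partitions of 13 into parts ≤ 5. Let r_j(i) = number of partitions of i into parts ≤ j, for i = 0..13. r_1(i) = 1 for all i; r_j(i) = r_{j-1}(i) + r_j(i-j). Rows j = 2..5: ≤2: 1 1 2 2 3 3 4 4 5 5 6 6 7 7; ≤3: 1 1 2 3 4 5 7 8 10 12 14 16 19 21; ≤4: 1 1 2 3 5 6 9 11 15 18 23 27 34 39; ≤5: 1 1 2 3 5 7 10 13 18 23 30 37 47 57. r_5(13) = 57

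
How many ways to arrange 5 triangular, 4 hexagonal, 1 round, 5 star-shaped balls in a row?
15! / (5! × 4! × 1! × 5!) = 3783780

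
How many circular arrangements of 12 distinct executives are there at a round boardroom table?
Circular: fix one position, arrange the rest. (12-1)! = 39916800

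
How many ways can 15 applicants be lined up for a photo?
15! = 1307674368000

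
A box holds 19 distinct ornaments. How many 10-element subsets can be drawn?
C(19,10) = 19!/(10!×9!) = 92378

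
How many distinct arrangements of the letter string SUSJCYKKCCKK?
12! / (3! × 1! × 2! × 1! × 4! × 1!) = 1663200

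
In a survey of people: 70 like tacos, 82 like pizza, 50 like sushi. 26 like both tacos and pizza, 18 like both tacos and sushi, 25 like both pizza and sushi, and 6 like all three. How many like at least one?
|A∪B∪C| = 70+82+50-26-18-25+6 = 139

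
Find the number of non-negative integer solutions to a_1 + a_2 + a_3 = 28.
C(28+3-1, 3-1) = C(30, 2) = 435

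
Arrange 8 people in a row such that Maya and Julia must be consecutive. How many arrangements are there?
Treat the 2 as one block: (8-2+1)! × 2! = 5040 × 2 = 10080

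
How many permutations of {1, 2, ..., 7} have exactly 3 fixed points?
Choose the 3 fixed points C(7,3) = 35, derange the rest: !4 = Σ_{j=0}^{4} (-1)^j·4!/j! = 24 - 24 + 12 - 4 + 1 = 9. Product = 35 × 9 = 315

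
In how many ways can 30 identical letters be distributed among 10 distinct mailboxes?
C(30+10-1, 10-1) = C(39, 9) = 211915132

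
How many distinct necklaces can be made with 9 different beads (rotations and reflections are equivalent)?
(9-1)!/2 = 40320/2 = 20160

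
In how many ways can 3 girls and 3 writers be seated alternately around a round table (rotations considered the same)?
Fix one of the girls: (3-1)! ways for the remaining girls, × 3! ways for the writers = 2 × 6 = 12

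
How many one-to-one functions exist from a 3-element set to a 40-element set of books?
P(40,3) = 40!/(40-3)! = 59280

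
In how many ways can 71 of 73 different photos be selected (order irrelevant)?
C(73,71) = 73!/(71!×2!) = 2628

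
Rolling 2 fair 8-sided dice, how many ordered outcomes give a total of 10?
Coefficient of x^10 in (x + x² + ... + x^8)^2. By inclusion-exclusion on dice exceeding 8: Σ_j (-1)^j C(2,j)·C(10-1-8j, 1) = C(2,0)·C(9,1) - C(2,1)·C(1,1) = 1·9 - 2·1 = 7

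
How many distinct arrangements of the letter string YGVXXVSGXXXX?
12! / (1! × 2! × 6! × 2! × 1!) = 166320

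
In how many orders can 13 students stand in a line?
13! = 6227020800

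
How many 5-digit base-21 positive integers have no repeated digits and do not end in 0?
Last digit: 20 nonzero choices. First digit: 19 (nonzero, ≠last). Middle 3: P(19,3) = 5814. Total = 2209320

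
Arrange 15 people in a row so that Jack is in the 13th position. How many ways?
Fix one position: (15-1)! = 87178291200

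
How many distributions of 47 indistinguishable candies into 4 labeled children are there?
C(47+4-1, 4-1) = C(50, 3) = 19600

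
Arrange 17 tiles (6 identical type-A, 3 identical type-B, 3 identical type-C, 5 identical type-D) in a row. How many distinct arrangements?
17! / (6! × 3! × 3! × 5!) = 114354240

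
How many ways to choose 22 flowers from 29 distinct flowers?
C(29,22) = 29!/(22!×7!) = 1560780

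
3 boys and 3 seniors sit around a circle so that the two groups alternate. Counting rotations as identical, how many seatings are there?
Fix one of the boys: (3-1)! ways for the remaining boys, × 3! ways for the seniors = 2 × 6 = 12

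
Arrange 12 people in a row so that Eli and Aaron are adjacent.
Treat as block: (12-1)! × 2! = 39916800 × 2 = 79833600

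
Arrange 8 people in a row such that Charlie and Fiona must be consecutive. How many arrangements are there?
Treat the 2 as one block: (8-2+1)! × 2! = 5040 × 2 = 10080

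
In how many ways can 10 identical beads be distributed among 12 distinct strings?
C(10+12-1, 12-1) = C(21, 11) = 352716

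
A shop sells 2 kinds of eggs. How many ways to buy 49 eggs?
C(49+2-1, 2-1) = C(50, 1) = 50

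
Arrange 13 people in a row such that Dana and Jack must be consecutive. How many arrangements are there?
Treat the 2 as one block: (13-2+1)! × 2! = 479001600 × 2 = 958003200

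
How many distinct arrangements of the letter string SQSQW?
5! / (1! × 2! × 2!) = 30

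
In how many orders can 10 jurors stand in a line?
10! = 3628800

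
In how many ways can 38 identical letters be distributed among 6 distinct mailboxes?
C(38+6-1, 6-1) = C(43, 5) = 962598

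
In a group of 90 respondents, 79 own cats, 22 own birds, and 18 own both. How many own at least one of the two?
|A∪B| = |A| + |B| - |A∩B| = 79 + 22 - 18 = 83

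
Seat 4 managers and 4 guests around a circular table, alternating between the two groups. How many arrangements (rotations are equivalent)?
Fix one of the managers: (4-1)! ways for the remaining managers, × 4! ways for the guests = 6 × 24 = 144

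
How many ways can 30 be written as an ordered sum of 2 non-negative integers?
C(30+2-1, 2-1) = C(31, 1) = 31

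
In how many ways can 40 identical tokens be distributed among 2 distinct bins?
C(40+2-1, 2-1) = C(41, 1) = 41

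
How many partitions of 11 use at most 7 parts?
By conjugation, equals partitions of 11 into parts ≤ 7. Let r_j(i) = number of partitions of i into parts ≤ j, for i = 0..11. r_1(i) = 1 for all i; r_j(i) = r_{j-1}(i) + r_j(i-j). Rows j = 2..7: ≤2: 1 1 2 2 3 3 4 4 5 5 6 6; ≤3: 1 1 2 3 4 5 7 8 10 12 14 16; ≤4: 1 1 2 3 5 6 9 11 15 18 23 27; ≤5: 1 1 2 3 5 7 10 13 18 23 30 37; ≤6: 1 1 2 3 5 7 11 14 20 26 35 44; ≤7: 1 1 2 3 5 7 11 15 21 28 38 49. r_7(11) = 49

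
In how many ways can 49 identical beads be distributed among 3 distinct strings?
C(49+3-1, 3-1) = C(51, 2) = 1275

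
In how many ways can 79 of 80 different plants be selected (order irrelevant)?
C(80,79) = 80!/(79!×1!) = 80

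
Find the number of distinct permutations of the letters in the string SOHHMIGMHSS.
11! / (3! × 3! × 1! × 1! × 1! × 2!) = 554400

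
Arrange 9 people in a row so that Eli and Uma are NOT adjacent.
Total - adjacent = 9! - (9-1)!×2 = 362880 - 80640 = 282240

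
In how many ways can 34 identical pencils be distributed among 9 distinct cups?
C(34+9-1, 9-1) = C(42, 8) = 118030185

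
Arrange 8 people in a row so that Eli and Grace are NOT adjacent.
Total - adjacent = 8! - (8-1)!×2 = 40320 - 10080 = 30240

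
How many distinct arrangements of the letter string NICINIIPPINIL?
13! / (1! × 6! × 2! × 3! × 1!) = 720720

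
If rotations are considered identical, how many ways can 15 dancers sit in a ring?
Circular: fix one position, arrange the rest. (15-1)! = 87178291200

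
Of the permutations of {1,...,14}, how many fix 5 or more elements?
Exactly j fixed points: C(14,j)·!(14-j); sum over j ≥ 5 (derangement numbers via !m = (m-1)·(!(m-1) + !(m-2)): !0..!9 = 1, 0, 1, 2, 9, 44, 265, 1854, 14833, 133496). Σ_{j=5}^{14} C(14,j)·!(14-j) = C(14,5)·!9 + C(14,6)·!8 + C(14,7)·!7 + C(14,8)·!6 + C(14,9)·!5 + C(14,10)·!4 + C(14,11)·!3 + C(14,12)·!2 + C(14,13)·!1 + C(14,14)·!0 = 2002·133496 + 3003·14833 + 3432·1854 + 3003·265 + 2002·44 + 1001·9 + 364·2 + 91·1 + 14·0 + 1·1 = 319059131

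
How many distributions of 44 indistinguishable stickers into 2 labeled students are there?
C(44+2-1, 2-1) = C(45, 1) = 45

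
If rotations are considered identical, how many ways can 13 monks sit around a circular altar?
Circular: fix one position, arrange the rest. (13-1)! = 479001600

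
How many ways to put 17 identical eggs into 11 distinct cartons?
C(17+11-1, 11-1) = C(27, 10) = 8436285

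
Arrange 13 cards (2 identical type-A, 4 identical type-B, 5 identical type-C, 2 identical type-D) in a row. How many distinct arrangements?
13! / (2! × 4! × 5! × 2!) = 540540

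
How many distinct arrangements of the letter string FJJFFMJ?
7! / (3! × 1! × 3!) = 140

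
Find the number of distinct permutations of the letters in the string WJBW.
4! / (2! × 1! × 1!) = 12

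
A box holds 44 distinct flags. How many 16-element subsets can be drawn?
C(44,16) = 44!/(16!×28!) = 416714805914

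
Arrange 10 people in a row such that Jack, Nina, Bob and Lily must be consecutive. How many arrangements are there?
Treat the 4 as one block: (10-4+1)! × 4! = 5040 × 24 = 120960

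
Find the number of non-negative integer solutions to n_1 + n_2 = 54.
C(54+2-1, 2-1) = C(55, 1) = 55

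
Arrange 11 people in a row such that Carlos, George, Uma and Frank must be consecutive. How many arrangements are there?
Treat the 4 as one block: (11-4+1)! × 4! = 40320 × 24 = 967680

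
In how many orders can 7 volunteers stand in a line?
7! = 5040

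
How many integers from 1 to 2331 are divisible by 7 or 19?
⌊2331/7⌋ + ⌊2331/19⌋ - ⌊2331/133⌋ = 333 + 122 - 17 = 438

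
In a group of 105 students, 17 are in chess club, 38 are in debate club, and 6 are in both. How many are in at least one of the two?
|A∪B| = |A| + |B| - |A∩B| = 17 + 38 - 6 = 49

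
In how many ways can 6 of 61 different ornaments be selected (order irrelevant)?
C(61,6) = 61!/(6!×55!) = 55525372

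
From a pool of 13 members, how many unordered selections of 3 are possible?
C(13,3) = 13!/(3!×10!) = 286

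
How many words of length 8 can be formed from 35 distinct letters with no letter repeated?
P(35,8) = 35!/(35-8)! = 948964262400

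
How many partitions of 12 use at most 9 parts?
By conjugation, equals partitions of 12 into parts ≤ 9. Let r_j(i) = number of partitions of i into parts ≤ j, for i = 0..12. r_1(i) = 1 for all i; r_j(i) = r_{j-1}(i) + r_j(i-j). Rows j = 2..9: ≤2: 1 1 2 2 3 3 4 4 5 5 6 6 7; ≤3: 1 1 2 3 4 5 7 8 10 12 14 16 19; ≤4: 1 1 2 3 5 6 9 11 15 18 23 27 34; ≤5: 1 1 2 3 5 7 10 13 18 23 30 37 47; ≤6: 1 1 2 3 5 7 11 14 20 26 35 44 58; ≤7: 1 1 2 3 5 7 11 15 21 28 38 49 65; ≤8: 1 1 2 3 5 7 11 15 22 29 40 52 70; ≤9: 1 1 2 3 5 7 11 15 22 30 41 54 73. r_9(12) = 73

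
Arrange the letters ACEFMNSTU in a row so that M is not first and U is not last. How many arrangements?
By inclusion-exclusion: 9! - 2×(9-1)! + (9-2)! = 362880 - 80640 + 5040 = 287280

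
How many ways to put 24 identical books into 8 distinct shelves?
C(24+8-1, 8-1) = C(31, 7) = 2629575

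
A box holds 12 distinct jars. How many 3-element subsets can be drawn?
C(12,3) = 12!/(3!×9!) = 220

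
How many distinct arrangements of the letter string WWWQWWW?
7! / (1! × 6!) = 7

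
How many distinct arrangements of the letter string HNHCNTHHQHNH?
12! / (3! × 1! × 6! × 1! × 1!) = 110880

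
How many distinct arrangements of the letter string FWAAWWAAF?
9! / (2! × 3! × 4!) = 1260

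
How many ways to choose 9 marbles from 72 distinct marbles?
C(72,9) = 72!/(9!×63!) = 85113005120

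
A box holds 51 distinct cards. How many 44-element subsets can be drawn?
C(51,44) = 51!/(44!×7!) = 115775100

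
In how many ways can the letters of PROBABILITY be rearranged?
11! / (1! × 1! × 1! × 2! × 1! × 2! × 1! × 1! × 1!) = 9979200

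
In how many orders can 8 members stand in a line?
8! = 40320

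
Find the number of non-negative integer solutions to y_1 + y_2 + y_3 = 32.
C(32+3-1, 3-1) = C(34, 2) = 561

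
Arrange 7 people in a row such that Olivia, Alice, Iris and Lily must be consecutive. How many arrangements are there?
Treat the 4 as one block: (7-4+1)! × 4! = 24 × 24 = 576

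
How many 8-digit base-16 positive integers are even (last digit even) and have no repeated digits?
Last∈{0,2,4,6,8,10,12,14}. Last=0: 32432400. Last nonzero: 7×14×P(14,6) = 211891680. Total = 244324080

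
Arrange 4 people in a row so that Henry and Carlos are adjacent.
Treat as block: (4-1)! × 2! = 6 × 2 = 12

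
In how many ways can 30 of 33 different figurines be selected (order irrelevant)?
C(33,30) = 33!/(30!×3!) = 5456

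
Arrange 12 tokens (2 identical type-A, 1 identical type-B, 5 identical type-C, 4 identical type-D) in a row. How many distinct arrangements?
12! / (2! × 1! × 5! × 4!) = 83160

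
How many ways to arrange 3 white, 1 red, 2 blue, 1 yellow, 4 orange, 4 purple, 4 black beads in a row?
19! / (3! × 1! × 2! × 1! × 4! × 4! × 4!) = 733296564000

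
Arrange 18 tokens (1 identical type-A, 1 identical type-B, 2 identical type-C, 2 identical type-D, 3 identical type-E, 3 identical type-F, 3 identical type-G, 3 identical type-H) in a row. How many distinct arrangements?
18! / (1! × 1! × 2! × 2! × 3! × 3! × 3! × 3!) = 1235025792000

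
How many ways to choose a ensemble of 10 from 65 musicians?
C(65,10) = 65!/(10!×55!) = 179013799328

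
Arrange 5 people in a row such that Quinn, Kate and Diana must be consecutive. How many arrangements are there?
Treat the 3 as one block: (5-3+1)! × 3! = 6 × 6 = 36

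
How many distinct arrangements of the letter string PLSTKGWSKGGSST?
14! / (1! × 2! × 3! × 4! × 1! × 1! × 2!) = 151351200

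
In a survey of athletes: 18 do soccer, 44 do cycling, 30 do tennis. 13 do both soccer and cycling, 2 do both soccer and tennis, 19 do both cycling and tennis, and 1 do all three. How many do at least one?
|A∪B∪C| = 18+44+30-13-2-19+1 = 59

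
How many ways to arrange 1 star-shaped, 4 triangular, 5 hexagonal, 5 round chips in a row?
15! / (1! × 4! × 5! × 5!) = 3783780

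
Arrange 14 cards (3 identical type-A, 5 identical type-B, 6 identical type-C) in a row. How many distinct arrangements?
14! / (3! × 5! × 6!) = 168168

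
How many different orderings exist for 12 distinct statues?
12! = 479001600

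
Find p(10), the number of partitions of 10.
Pentagonal recurrence p(n) = p(n-1) + p(n-2) - p(n-5) - p(n-7) + p(n-12) + p(n-15) - ... gives p(0..9) = 1, 1, 2, 3, 5, 7, 11, 15, 22, 30. p(10) = p(9) + p(8) - p(5) - p(3) = 30 + 22 - 7 - 3 = 42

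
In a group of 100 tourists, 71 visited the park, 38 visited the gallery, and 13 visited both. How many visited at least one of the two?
|A∪B| = |A| + |B| - |A∩B| = 71 + 38 - 13 = 96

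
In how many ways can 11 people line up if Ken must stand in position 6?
Fix one position: (11-1)! = 3628800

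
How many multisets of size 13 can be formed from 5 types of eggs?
C(13+5-1, 5-1) = C(17, 4) = 2380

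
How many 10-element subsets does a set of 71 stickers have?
C(71,10) = 71!/(10!×61!) = 461738052776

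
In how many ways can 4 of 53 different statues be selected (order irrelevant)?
C(53,4) = 53!/(4!×49!) = 292825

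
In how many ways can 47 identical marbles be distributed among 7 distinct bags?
C(47+7-1, 7-1) = C(53, 6) = 22957480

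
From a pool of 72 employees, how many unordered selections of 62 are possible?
C(72,62) = 72!/(62!×10!) = 536211932256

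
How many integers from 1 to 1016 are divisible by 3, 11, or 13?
⌊1016/3⌋+⌊1016/11⌋+⌊1016/13⌋ - ⌊1016/33⌋-⌊1016/39⌋-⌊1016/143⌋ + ⌊1016/429⌋ = 338+92+78 - 30-26-7 + 2 = 447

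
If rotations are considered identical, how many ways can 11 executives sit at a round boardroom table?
Circular: fix one position, arrange the rest. (11-1)! = 3628800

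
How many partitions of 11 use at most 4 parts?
By conjugation, equals partitions of 11 into parts ≤ 4. Let r_j(i) = number of partitions of i into parts ≤ j, for i = 0..11. r_1(i) = 1 for all i; r_j(i) = r_{j-1}(i) + r_j(i-j). Rows j = 2..4: ≤2: 1 1 2 2 3 3 4 4 5 5 6 6; ≤3: 1 1 2 3 4 5 7 8 10 12 14 16; ≤4: 1 1 2 3 5 6 9 11 15 18 23 27. r_4(11) = 27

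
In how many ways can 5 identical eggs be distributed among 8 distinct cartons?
C(5+8-1, 8-1) = C(12, 7) = 792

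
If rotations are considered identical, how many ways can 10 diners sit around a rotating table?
Circular: fix one position, arrange the rest. (10-1)! = 362880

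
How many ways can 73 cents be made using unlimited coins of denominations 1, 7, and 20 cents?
Coefficient of x^73 in 1/(1-x^1) · 1/(1-x^7) · 1/(1-x^20). Case on j = number of 20-cent coins (j = 0..3); remainder r = 73 - 20j is made from {1,7} in ⌊r/7⌋+1 ways. r = 73, 53, 33, 13 → 11 + 8 + 5 + 2 = 26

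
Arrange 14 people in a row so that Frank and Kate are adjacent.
Treat as block: (14-1)! × 2! = 6227020800 × 2 = 12454041600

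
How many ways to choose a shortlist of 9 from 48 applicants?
C(48,9) = 48!/(9!×39!) = 1677106640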